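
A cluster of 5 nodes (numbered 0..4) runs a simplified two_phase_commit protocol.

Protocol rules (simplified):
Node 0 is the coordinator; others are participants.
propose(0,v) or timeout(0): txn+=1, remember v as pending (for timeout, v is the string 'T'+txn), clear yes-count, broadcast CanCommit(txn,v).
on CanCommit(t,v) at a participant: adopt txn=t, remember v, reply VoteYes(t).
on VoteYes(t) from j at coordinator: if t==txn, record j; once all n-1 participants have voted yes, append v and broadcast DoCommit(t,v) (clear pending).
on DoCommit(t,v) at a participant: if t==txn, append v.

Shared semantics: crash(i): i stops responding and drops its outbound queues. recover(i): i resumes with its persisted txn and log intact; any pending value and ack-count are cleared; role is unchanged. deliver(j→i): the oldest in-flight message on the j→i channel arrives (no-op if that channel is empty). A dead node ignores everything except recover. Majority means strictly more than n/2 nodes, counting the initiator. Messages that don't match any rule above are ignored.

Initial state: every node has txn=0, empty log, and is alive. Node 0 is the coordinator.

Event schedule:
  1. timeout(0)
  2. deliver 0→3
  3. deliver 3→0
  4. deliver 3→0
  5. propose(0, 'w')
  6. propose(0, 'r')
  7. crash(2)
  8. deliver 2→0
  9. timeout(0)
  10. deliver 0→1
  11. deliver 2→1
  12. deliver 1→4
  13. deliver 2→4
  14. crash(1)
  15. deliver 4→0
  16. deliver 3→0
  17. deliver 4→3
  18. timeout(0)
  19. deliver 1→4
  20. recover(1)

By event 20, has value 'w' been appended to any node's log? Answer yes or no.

step 1 timeout(0): 0={coor,t=1,log=-}
step 2 deliver 0→3: 3={part,t=1,log=-}
step 3 deliver 3→0: —
step 4 deliver 3→0: —
step 5 propose(0,'w'): 0={coor,t=2,log=-}
step 6 propose(0,'r'): 0={coor,t=3,log=-}
step 7 crash(2): 2={✗part,t=0,log=-}
step 8 deliver 2→0: —
step 9 timeout(0): 0={coor,t=4,log=-}
step 10 deliver 0→1: 1={part,t=1,log=-}
step 11 deliver 2→1: —
step 12 deliver 1→4: —
step 13 deliver 2→4: —
step 14 crash(1): 1={✗part,t=1,log=-}
step 15 deliver 4→0: —
step 16 deliver 3→0: —
step 17 deliver 4→3: —
step 18 timeout(0): 0={coor,t=5,log=-}
step 19 deliver 1→4: —
step 20 recover(1): 1={part,t=1,log=-}

no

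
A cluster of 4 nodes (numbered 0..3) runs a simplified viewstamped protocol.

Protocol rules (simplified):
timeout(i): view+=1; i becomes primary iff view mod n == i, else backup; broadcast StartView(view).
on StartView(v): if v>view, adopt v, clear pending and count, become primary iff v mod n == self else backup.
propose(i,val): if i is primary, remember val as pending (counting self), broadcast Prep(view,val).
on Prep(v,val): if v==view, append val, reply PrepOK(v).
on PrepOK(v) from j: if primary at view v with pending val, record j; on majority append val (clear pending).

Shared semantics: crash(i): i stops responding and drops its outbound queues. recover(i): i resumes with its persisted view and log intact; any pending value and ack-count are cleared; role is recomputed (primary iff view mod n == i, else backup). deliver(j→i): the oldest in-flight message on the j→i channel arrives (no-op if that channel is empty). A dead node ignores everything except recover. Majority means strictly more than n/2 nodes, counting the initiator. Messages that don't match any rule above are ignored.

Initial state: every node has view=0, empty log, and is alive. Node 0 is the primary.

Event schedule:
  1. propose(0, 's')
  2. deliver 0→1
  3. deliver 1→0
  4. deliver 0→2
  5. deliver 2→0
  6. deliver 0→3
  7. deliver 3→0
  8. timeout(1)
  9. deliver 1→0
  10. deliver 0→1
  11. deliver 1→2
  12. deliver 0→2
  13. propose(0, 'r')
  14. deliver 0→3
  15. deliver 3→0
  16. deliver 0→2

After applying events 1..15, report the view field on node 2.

after 1 — propose(0,'s'): ·
after 2 — deliver 0→1: n1:back/v0/[s]
after 3 — deliver 1→0: ·
after 4 — deliver 0→2: n2:back/v0/[s]
after 5 — deliver 2→0: n0:prim/v0/[s]
after 6 — deliver 0→3: n3:back/v0/[s]
after 7 — deliver 3→0: ·
after 8 — timeout(1): n1:prim/v1/[s]
after 9 — deliver 1→0: n0:back/v1/[s]
after 10 — deliver 0→1: ·
after 11 — deliver 1→2: n2:back/v1/[s]
after 12 — deliver 0→2: ·
after 13 — propose(0,'r'): ·
after 14 — deliver 0→3: ·
after 15 — deliver 3→0: ·

1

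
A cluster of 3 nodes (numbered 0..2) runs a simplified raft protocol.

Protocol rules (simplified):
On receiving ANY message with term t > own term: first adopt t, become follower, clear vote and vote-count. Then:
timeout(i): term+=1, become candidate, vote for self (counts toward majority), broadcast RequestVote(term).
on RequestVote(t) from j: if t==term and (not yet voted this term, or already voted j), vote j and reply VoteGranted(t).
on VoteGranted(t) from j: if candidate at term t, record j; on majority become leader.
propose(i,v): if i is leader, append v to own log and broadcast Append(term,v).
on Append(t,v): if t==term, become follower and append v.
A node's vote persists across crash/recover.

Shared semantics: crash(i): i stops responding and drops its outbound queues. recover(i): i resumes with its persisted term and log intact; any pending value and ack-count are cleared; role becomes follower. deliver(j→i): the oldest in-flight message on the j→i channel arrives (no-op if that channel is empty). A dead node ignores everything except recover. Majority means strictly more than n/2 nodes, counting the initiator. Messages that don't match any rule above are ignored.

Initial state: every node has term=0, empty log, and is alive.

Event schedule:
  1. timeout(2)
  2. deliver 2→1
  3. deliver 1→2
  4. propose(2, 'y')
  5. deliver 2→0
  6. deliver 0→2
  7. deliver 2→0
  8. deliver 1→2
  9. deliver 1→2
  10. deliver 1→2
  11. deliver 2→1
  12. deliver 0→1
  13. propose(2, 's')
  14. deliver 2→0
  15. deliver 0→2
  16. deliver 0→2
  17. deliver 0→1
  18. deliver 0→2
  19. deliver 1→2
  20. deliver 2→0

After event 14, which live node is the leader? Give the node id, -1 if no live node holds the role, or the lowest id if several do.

2

after 1 — timeout(2): n2:cand/t1/[-]
after 2 — deliver 2→1: n1:foll/t1/[-]
after 3 — deliver 1→2: n2:lead/t1/[-]
after 4 — propose(2,'y'): n2:lead/t1/[y]
after 5 — deliver 2→0: n0:foll/t1/[-]
after 6 — deliver 0→2: ·
after 7 — deliver 2→0: n0:foll/t1/[y]
after 8 — deliver 1→2: ·
after 9 — deliver 1→2: ·
after 10 — deliver 1→2: ·
after 11 — deliver 2→1: n1:foll/t1/[y]
after 12 — deliver 0→1: ·
after 13 — propose(2,'s'): n2:lead/t1/[y,s]
after 14 — deliver 2→0: n0:foll/t1/[y,s]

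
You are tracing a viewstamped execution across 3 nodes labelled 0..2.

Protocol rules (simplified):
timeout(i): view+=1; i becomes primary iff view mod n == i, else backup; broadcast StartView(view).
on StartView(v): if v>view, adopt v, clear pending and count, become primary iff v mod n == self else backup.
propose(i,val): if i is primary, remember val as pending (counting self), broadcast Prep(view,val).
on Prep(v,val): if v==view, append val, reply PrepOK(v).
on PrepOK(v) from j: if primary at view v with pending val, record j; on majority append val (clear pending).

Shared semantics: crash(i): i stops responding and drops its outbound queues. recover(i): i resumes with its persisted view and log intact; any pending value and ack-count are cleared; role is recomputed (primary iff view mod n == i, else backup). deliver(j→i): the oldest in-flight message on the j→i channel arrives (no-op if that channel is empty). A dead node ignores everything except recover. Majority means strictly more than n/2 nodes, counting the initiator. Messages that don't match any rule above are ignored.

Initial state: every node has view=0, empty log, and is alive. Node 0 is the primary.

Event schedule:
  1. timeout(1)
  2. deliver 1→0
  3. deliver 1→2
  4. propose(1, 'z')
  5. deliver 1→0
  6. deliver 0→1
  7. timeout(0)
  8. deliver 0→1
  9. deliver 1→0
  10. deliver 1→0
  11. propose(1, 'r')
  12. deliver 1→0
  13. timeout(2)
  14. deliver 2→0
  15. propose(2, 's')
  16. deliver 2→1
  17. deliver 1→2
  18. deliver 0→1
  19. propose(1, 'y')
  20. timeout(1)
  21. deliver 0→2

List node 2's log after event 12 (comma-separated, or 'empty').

empty

1. timeout(1):  <1:prim v1 ->
2. deliver 1→0:  <0:back v1 ->
3. deliver 1→2:  <2:back v1 ->
4. propose(1,'z'):  nop
5. deliver 1→0:  <0:back v1 z>
6. deliver 0→1:  <1:prim v1 z>
7. timeout(0):  <0:back v2 z>
8. deliver 0→1:  <1:back v2 z>
9. deliver 1→0:  nop
10. deliver 1→0:  nop
11. propose(1,'r'):  nop
12. deliver 1→0:  nop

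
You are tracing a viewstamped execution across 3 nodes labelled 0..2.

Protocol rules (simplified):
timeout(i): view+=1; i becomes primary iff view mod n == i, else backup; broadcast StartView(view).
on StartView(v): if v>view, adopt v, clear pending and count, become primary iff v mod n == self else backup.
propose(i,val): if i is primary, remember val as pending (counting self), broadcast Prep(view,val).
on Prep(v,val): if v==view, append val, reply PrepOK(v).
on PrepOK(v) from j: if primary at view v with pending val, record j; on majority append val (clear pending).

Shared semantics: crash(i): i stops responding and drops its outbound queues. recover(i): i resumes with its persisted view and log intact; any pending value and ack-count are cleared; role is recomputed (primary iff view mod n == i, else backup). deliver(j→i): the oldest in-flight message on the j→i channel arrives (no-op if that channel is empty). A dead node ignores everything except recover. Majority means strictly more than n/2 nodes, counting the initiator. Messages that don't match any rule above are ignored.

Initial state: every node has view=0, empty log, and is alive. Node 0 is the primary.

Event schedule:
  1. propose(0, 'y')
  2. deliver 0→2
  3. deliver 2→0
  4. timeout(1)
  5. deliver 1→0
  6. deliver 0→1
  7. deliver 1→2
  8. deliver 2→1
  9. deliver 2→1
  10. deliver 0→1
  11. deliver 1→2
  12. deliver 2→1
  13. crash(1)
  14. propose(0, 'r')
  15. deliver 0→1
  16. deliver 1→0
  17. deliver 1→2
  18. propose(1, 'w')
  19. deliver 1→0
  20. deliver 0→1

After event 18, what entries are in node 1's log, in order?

empty

step 1 propose(0,'y'): —
step 2 deliver 0→2: 2={back,v=0,log=y}
step 3 deliver 2→0: 0={prim,v=0,log=y}
step 4 timeout(1): 1={prim,v=1,log=-}
step 5 deliver 1→0: 0={back,v=1,log=y}
step 6 deliver 0→1: —
step 7 deliver 1→2: 2={back,v=1,log=y}
step 8 deliver 2→1: —
step 9 deliver 2→1: —
step 10 deliver 0→1: —
step 11 deliver 1→2: —
step 12 deliver 2→1: —
step 13 crash(1): 1={✗prim,v=1,log=-}
step 14 propose(0,'r'): —
step 15 deliver 0→1: —
step 16 deliver 1→0: —
step 17 deliver 1→2: —
step 18 propose(1,'w'): —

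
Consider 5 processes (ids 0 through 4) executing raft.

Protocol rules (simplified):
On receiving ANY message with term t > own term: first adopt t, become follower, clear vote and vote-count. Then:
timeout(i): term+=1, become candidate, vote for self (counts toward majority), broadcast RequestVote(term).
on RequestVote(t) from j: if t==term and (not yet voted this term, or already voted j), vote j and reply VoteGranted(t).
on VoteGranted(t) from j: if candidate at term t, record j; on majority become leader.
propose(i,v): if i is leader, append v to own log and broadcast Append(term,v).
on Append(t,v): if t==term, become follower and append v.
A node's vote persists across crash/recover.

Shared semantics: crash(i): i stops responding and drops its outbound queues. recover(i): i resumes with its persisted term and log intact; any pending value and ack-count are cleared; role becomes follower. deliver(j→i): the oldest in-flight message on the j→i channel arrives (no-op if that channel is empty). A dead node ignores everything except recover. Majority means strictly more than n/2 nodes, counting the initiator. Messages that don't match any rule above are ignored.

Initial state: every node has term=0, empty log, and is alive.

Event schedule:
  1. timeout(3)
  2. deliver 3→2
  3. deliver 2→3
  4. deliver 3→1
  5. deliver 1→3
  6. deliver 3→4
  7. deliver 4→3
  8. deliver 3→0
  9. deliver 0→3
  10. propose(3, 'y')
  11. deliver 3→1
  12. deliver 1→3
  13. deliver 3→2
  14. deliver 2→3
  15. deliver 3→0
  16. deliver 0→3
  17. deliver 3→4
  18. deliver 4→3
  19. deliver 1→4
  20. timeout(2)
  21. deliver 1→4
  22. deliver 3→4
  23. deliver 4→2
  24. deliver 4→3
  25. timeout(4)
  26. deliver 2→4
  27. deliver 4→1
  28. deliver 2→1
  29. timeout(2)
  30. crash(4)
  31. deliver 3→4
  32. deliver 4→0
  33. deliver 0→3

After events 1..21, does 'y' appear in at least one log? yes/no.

yes

1. timeout(3):  <3:cand t1 ->
2. deliver 3→2:  <2:foll t1 ->
3. deliver 2→3:  nop
4. deliver 3→1:  <1:foll t1 ->
5. deliver 1→3:  <3:lead t1 ->
6. deliver 3→4:  <4:foll t1 ->
7. deliver 4→3:  nop
8. deliver 3→0:  <0:foll t1 ->
9. deliver 0→3:  nop
10. propose(3,'y'):  <3:lead t1 y>
11. deliver 3→1:  <1:foll t1 y>
12. deliver 1→3:  nop
13. deliver 3→2:  <2:foll t1 y>
14. deliver 2→3:  nop
15. deliver 3→0:  <0:foll t1 y>
16. deliver 0→3:  nop
17. deliver 3→4:  <4:foll t1 y>
18. deliver 4→3:  nop
19. deliver 1→4:  nop
20. timeout(2):  <2:cand t2 y>
21. deliver 1→4:  nop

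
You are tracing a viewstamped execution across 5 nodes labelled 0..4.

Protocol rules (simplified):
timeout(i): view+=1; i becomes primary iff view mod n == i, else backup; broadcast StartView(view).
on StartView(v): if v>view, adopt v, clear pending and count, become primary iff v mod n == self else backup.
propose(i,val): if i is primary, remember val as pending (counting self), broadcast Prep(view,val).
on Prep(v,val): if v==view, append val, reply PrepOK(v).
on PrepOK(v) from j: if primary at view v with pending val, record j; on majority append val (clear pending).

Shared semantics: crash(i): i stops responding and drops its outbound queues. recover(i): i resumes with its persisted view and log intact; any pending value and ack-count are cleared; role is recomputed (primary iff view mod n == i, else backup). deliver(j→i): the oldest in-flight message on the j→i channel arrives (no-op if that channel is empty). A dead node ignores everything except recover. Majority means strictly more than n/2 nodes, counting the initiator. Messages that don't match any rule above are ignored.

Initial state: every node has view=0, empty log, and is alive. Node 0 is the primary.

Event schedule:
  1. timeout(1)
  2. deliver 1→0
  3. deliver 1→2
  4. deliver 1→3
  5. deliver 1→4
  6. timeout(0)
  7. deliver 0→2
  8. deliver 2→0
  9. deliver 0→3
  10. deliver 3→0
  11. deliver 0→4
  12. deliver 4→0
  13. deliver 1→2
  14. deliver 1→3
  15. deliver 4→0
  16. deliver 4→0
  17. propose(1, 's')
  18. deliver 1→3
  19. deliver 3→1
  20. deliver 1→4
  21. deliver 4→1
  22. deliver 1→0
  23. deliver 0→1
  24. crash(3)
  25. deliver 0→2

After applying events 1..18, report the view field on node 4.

2

1. timeout(1):  <1:prim v1 ->
2. deliver 1→0:  <0:back v1 ->
3. deliver 1→2:  <2:back v1 ->
4. deliver 1→3:  <3:back v1 ->
5. deliver 1→4:  <4:back v1 ->
6. timeout(0):  <0:back v2 ->
7. deliver 0→2:  <2:prim v2 ->
8. deliver 2→0:  nop
9. deliver 0→3:  <3:back v2 ->
10. deliver 3→0:  nop
11. deliver 0→4:  <4:back v2 ->
12. deliver 4→0:  nop
13. deliver 1→2:  nop
14. deliver 1→3:  nop
15. deliver 4→0:  nop
16. deliver 4→0:  nop
17. propose(1,'s'):  nop
18. deliver 1→3:  nop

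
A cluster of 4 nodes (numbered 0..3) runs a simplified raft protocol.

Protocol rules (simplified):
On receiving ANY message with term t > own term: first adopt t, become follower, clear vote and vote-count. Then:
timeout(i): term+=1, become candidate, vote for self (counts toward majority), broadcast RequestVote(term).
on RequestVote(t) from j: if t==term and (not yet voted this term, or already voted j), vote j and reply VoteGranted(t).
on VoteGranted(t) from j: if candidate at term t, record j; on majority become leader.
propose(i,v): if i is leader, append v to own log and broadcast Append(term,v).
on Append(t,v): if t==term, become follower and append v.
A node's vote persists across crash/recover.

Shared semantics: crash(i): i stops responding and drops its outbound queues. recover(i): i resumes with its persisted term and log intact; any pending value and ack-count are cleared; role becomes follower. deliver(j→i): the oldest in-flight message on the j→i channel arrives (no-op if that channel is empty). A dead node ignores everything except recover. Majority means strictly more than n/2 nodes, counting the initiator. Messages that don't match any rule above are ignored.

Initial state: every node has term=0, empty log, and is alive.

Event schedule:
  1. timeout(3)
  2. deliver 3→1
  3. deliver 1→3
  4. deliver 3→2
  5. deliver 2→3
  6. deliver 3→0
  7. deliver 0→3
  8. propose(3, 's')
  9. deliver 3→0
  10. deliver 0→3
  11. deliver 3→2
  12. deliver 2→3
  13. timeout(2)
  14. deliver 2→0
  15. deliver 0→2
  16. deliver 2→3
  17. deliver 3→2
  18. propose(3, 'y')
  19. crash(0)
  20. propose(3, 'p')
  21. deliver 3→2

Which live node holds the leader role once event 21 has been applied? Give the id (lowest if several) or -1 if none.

step 1 timeout(3): 3={cand,t=1,log=-}
step 2 deliver 3→1: 1={foll,t=1,log=-}
step 3 deliver 1→3: —
step 4 deliver 3→2: 2={foll,t=1,log=-}
step 5 deliver 2→3: 3={lead,t=1,log=-}
step 6 deliver 3→0: 0={foll,t=1,log=-}
step 7 deliver 0→3: —
step 8 propose(3,'s'): 3={lead,t=1,log=s}
step 9 deliver 3→0: 0={foll,t=1,log=s}
step 10 deliver 0→3: —
step 11 deliver 3→2: 2={foll,t=1,log=s}
step 12 deliver 2→3: —
step 13 timeout(2): 2={cand,t=2,log=s}
step 14 deliver 2→0: 0={foll,t=2,log=s}
step 15 deliver 0→2: —
step 16 deliver 2→3: 3={foll,t=2,log=s}
step 17 deliver 3→2: 2={lead,t=2,log=s}
step 18 propose(3,'y'): —
step 19 crash(0): 0={✗foll,t=2,log=s}
step 20 propose(3,'p'): —
step 21 deliver 3→2: —

2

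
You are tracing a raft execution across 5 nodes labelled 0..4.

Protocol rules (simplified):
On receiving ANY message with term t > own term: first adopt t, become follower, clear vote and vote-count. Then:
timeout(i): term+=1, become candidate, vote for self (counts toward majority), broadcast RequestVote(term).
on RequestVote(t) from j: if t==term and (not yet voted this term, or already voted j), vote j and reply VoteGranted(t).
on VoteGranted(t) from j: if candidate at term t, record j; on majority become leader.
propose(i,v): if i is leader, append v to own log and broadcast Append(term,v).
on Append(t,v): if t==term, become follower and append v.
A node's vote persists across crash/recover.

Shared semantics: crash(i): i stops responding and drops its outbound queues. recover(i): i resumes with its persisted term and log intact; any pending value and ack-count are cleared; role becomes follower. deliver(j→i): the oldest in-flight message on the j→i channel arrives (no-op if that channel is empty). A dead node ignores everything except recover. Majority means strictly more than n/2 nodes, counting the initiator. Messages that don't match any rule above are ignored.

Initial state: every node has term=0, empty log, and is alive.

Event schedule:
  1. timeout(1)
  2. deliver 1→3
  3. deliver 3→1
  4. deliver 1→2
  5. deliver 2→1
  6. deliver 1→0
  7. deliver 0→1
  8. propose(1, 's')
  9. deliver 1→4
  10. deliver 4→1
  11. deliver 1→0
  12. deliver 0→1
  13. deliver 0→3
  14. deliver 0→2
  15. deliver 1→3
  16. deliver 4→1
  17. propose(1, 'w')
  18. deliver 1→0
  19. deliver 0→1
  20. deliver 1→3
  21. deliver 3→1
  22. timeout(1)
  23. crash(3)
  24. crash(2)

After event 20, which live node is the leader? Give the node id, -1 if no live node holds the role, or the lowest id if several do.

1

[1] timeout(1) → N1(cand t1 [-])
[2] deliver 1→3 → N3(foll t1 [-])
[3] deliver 3→1 → ∅
[4] deliver 1→2 → N2(foll t1 [-])
[5] deliver 2→1 → N1(lead t1 [-])
[6] deliver 1→0 → N0(foll t1 [-])
[7] deliver 0→1 → ∅
[8] propose(1,'s') → N1(lead t1 [s])
[9] deliver 1→4 → N4(foll t1 [-])
[10] deliver 4→1 → ∅
[11] deliver 1→0 → N0(foll t1 [s])
[12] deliver 0→1 → ∅
[13] deliver 0→3 → ∅
[14] deliver 0→2 → ∅
[15] deliver 1→3 → N3(foll t1 [s])
[16] deliver 4→1 → ∅
[17] propose(1,'w') → N1(lead t1 [s,w])
[18] deliver 1→0 → N0(foll t1 [s,w])
[19] deliver 0→1 → ∅
[20] deliver 1→3 → N3(foll t1 [s,w])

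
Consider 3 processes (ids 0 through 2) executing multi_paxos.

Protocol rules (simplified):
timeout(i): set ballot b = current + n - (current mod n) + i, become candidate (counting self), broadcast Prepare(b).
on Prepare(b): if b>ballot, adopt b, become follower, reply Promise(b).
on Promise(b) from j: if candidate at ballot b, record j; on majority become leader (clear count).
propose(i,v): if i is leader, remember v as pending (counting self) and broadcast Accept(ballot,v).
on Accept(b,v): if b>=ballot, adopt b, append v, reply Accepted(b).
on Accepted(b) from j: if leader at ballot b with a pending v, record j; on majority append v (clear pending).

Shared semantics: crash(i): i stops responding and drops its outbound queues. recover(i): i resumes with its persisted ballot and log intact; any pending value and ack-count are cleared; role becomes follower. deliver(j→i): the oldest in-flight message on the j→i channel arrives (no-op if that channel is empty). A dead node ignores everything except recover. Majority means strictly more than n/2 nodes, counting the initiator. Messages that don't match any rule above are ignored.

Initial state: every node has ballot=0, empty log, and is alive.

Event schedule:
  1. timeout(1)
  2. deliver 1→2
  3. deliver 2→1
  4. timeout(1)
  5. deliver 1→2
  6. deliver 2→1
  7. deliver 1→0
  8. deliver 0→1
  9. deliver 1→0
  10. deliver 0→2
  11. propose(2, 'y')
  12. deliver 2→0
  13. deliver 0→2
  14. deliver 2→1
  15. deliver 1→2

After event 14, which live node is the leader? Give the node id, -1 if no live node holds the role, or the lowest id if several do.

1

step 1 timeout(1): 1={cand,b=4,log=-}
step 2 deliver 1→2: 2={foll,b=4,log=-}
step 3 deliver 2→1: 1={lead,b=4,log=-}
step 4 timeout(1): 1={cand,b=7,log=-}
step 5 deliver 1→2: 2={foll,b=7,log=-}
step 6 deliver 2→1: 1={lead,b=7,log=-}
step 7 deliver 1→0: 0={foll,b=4,log=-}
step 8 deliver 0→1: —
step 9 deliver 1→0: 0={foll,b=7,log=-}
step 10 deliver 0→2: —
step 11 propose(2,'y'): —
step 12 deliver 2→0: —
step 13 deliver 0→2: —
step 14 deliver 2→1: —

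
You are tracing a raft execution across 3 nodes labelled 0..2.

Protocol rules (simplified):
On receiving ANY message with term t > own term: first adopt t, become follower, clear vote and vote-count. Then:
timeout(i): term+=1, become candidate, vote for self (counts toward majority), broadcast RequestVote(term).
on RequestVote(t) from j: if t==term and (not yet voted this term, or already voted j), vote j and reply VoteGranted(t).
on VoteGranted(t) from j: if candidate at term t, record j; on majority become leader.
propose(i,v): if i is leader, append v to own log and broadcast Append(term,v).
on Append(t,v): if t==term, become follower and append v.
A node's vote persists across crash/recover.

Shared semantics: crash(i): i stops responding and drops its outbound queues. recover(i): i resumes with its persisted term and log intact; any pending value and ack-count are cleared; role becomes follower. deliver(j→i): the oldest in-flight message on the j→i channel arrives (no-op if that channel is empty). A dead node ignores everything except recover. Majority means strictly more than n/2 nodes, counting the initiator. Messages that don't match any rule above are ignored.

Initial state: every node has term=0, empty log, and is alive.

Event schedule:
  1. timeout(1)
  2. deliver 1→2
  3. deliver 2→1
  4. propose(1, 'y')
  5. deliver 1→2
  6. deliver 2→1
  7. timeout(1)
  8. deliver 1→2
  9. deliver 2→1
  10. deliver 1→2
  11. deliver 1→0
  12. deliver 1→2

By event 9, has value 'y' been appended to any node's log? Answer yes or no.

1. timeout(1):  <1:cand t1 ->
2. deliver 1→2:  <2:foll t1 ->
3. deliver 2→1:  <1:lead t1 ->
4. propose(1,'y'):  <1:lead t1 y>
5. deliver 1→2:  <2:foll t1 y>
6. deliver 2→1:  nop
7. timeout(1):  <1:cand t2 y>
8. deliver 1→2:  <2:foll t2 y>
9. deliver 2→1:  <1:lead t2 y>

yes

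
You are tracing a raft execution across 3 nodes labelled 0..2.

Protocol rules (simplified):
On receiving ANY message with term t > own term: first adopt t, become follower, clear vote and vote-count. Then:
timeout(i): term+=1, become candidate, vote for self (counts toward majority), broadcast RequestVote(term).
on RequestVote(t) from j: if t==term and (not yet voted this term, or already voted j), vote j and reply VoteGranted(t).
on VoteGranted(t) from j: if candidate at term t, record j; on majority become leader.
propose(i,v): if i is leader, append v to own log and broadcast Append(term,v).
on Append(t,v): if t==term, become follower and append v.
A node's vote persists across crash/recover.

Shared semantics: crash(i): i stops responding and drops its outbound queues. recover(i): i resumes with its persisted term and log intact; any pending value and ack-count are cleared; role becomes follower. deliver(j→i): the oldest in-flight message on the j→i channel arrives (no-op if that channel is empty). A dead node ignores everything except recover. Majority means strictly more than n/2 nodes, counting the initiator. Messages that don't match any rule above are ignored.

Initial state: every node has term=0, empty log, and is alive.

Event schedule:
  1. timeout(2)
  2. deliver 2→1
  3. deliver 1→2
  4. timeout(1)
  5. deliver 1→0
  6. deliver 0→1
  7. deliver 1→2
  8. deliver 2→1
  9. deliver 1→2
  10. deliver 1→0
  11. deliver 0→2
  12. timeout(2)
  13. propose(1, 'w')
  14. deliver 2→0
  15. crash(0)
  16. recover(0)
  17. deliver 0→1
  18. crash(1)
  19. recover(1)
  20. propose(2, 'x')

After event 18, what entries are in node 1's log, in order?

w

step 1 timeout(2): 2={cand,t=1,log=-}
step 2 deliver 2→1: 1={foll,t=1,log=-}
step 3 deliver 1→2: 2={lead,t=1,log=-}
step 4 timeout(1): 1={cand,t=2,log=-}
step 5 deliver 1→0: 0={foll,t=2,log=-}
step 6 deliver 0→1: 1={lead,t=2,log=-}
step 7 deliver 1→2: 2={foll,t=2,log=-}
step 8 deliver 2→1: —
step 9 deliver 1→2: —
step 10 deliver 1→0: —
step 11 deliver 0→2: —
step 12 timeout(2): 2={cand,t=3,log=-}
step 13 propose(1,'w'): 1={lead,t=2,log=w}
step 14 deliver 2→0: —
step 15 crash(0): 0={✗foll,t=2,log=-}
step 16 recover(0): 0={foll,t=2,log=-}
step 17 deliver 0→1: —
step 18 crash(1): 1={✗lead,t=2,log=w}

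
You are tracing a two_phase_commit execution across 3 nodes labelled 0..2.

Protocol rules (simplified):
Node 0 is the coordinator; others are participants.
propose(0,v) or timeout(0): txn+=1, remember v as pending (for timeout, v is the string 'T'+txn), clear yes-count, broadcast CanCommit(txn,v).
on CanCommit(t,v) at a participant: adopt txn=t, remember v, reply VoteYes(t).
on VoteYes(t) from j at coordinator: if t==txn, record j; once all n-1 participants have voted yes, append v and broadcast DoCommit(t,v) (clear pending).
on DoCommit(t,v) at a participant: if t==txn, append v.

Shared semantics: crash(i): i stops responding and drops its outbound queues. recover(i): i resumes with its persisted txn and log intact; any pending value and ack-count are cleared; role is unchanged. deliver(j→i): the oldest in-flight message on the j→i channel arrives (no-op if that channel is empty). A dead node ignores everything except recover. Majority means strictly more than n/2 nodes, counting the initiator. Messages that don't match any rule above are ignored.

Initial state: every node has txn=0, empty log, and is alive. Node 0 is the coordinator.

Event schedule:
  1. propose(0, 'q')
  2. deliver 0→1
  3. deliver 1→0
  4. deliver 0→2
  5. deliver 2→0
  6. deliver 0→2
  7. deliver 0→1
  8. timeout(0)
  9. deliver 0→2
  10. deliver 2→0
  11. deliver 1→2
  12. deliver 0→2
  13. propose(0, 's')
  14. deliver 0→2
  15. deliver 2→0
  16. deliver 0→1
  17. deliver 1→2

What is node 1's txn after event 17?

2

after 1 — propose(0,'q'): n0:coor/t1/[-]
after 2 — deliver 0→1: n1:part/t1/[-]
after 3 — deliver 1→0: ·
after 4 — deliver 0→2: n2:part/t1/[-]
after 5 — deliver 2→0: n0:coor/t1/[q]
after 6 — deliver 0→2: n2:part/t1/[q]
after 7 — deliver 0→1: n1:part/t1/[q]
after 8 — timeout(0): n0:coor/t2/[q]
after 9 — deliver 0→2: n2:part/t2/[q]
after 10 — deliver 2→0: ·
after 11 — deliver 1→2: ·
after 12 — deliver 0→2: ·
after 13 — propose(0,'s'): n0:coor/t3/[q]
after 14 — deliver 0→2: n2:part/t3/[q]
after 15 — deliver 2→0: ·
after 16 — deliver 0→1: n1:part/t2/[q]
after 17 — deliver 1→2: ·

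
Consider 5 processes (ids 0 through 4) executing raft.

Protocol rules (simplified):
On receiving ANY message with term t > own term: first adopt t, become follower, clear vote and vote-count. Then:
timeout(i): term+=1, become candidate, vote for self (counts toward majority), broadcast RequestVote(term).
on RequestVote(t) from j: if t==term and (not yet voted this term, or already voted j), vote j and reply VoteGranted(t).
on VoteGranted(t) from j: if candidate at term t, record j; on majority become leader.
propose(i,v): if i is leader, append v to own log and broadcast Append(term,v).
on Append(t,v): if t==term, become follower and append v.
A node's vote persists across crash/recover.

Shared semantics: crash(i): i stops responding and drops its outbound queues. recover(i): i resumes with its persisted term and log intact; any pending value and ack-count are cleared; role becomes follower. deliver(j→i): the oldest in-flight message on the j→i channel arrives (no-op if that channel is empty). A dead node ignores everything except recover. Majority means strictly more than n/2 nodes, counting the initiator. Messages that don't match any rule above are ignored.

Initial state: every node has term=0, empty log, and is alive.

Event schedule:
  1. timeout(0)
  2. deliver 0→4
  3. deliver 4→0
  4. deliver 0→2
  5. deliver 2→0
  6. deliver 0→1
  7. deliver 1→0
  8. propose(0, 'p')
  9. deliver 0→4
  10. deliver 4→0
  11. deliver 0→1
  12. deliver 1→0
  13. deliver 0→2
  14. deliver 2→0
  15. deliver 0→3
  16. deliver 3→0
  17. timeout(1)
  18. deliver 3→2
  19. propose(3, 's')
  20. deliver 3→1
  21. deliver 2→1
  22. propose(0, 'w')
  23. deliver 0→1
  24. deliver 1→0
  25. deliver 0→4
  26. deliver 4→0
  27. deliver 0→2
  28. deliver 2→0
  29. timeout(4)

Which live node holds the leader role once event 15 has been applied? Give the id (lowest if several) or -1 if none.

0

step 1 timeout(0): 0={cand,t=1,log=-}
step 2 deliver 0→4: 4={foll,t=1,log=-}
step 3 deliver 4→0: —
step 4 deliver 0→2: 2={foll,t=1,log=-}
step 5 deliver 2→0: 0={lead,t=1,log=-}
step 6 deliver 0→1: 1={foll,t=1,log=-}
step 7 deliver 1→0: —
step 8 propose(0,'p'): 0={lead,t=1,log=p}
step 9 deliver 0→4: 4={foll,t=1,log=p}
step 10 deliver 4→0: —
step 11 deliver 0→1: 1={foll,t=1,log=p}
step 12 deliver 1→0: —
step 13 deliver 0→2: 2={foll,t=1,log=p}
step 14 deliver 2→0: —
step 15 deliver 0→3: 3={foll,t=1,log=-}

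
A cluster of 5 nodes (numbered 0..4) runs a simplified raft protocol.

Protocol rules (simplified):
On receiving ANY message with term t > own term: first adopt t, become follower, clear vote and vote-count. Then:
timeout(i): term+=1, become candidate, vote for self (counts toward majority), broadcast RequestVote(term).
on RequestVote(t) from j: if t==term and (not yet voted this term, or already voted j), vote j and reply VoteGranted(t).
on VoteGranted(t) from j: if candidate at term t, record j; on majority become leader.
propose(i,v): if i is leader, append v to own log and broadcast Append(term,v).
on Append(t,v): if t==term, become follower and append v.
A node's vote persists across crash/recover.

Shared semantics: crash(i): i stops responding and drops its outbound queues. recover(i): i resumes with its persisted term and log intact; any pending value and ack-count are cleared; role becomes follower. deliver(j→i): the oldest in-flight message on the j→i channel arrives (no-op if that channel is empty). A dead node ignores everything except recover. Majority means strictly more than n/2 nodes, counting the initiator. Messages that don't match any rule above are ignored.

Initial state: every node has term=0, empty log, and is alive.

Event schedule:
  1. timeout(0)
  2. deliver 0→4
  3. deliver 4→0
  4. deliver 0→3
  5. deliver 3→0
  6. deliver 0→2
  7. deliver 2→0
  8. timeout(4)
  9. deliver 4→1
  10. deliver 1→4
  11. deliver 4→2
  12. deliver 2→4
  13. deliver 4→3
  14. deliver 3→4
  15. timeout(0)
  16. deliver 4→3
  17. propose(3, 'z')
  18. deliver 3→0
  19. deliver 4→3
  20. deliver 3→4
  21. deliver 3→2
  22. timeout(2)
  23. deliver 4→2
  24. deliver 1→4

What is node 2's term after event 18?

step 1 timeout(0): 0={cand,t=1,log=-}
step 2 deliver 0→4: 4={foll,t=1,log=-}
step 3 deliver 4→0: —
step 4 deliver 0→3: 3={foll,t=1,log=-}
step 5 deliver 3→0: 0={lead,t=1,log=-}
step 6 deliver 0→2: 2={foll,t=1,log=-}
step 7 deliver 2→0: —
step 8 timeout(4): 4={cand,t=2,log=-}
step 9 deliver 4→1: 1={foll,t=2,log=-}
step 10 deliver 1→4: —
step 11 deliver 4→2: 2={foll,t=2,log=-}
step 12 deliver 2→4: 4={lead,t=2,log=-}
step 13 deliver 4→3: 3={foll,t=2,log=-}
step 14 deliver 3→4: —
step 15 timeout(0): 0={cand,t=2,log=-}
step 16 deliver 4→3: —
step 17 propose(3,'z'): —
step 18 deliver 3→0: —

2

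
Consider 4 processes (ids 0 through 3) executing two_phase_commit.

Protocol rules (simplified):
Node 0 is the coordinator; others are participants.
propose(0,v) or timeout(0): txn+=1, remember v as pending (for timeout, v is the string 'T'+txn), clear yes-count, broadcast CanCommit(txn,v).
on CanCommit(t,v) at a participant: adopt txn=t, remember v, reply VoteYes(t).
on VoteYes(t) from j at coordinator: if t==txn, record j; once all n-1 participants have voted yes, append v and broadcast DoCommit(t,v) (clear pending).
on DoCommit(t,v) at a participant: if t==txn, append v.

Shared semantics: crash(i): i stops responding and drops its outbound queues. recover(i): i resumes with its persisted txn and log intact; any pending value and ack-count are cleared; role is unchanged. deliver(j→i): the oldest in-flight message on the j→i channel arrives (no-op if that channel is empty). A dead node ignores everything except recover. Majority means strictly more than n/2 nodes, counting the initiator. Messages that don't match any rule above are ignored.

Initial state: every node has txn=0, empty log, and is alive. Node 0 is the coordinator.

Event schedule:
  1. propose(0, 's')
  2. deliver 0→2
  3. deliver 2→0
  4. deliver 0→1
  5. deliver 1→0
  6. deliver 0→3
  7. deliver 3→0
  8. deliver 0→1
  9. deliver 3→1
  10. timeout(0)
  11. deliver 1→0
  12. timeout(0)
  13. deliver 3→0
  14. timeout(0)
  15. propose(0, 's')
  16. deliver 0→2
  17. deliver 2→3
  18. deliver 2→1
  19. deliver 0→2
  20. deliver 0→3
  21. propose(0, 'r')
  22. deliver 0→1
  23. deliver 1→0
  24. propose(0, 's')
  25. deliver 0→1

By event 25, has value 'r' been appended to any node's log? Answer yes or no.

[1] propose(0,'s') → N0(coor t1 [-])
[2] deliver 0→2 → N2(part t1 [-])
[3] deliver 2→0 → ∅
[4] deliver 0→1 → N1(part t1 [-])
[5] deliver 1→0 → ∅
[6] deliver 0→3 → N3(part t1 [-])
[7] deliver 3→0 → N0(coor t1 [s])
[8] deliver 0→1 → N1(part t1 [s])
[9] deliver 3→1 → ∅
[10] timeout(0) → N0(coor t2 [s])
[11] deliver 1→0 → ∅
[12] timeout(0) → N0(coor t3 [s])
[13] deliver 3→0 → ∅
[14] timeout(0) → N0(coor t4 [s])
[15] propose(0,'s') → N0(coor t5 [s])
[16] deliver 0→2 → N2(part t1 [s])
[17] deliver 2→3 → ∅
[18] deliver 2→1 → ∅
[19] deliver 0→2 → N2(part t2 [s])
[20] deliver 0→3 → N3(part t1 [s])
[21] propose(0,'r') → N0(coor t6 [s])
[22] deliver 0→1 → N1(part t2 [s])
[23] deliver 1→0 → ∅
[24] propose(0,'s') → N0(coor t7 [s])
[25] deliver 0→1 → N1(part t3 [s])

no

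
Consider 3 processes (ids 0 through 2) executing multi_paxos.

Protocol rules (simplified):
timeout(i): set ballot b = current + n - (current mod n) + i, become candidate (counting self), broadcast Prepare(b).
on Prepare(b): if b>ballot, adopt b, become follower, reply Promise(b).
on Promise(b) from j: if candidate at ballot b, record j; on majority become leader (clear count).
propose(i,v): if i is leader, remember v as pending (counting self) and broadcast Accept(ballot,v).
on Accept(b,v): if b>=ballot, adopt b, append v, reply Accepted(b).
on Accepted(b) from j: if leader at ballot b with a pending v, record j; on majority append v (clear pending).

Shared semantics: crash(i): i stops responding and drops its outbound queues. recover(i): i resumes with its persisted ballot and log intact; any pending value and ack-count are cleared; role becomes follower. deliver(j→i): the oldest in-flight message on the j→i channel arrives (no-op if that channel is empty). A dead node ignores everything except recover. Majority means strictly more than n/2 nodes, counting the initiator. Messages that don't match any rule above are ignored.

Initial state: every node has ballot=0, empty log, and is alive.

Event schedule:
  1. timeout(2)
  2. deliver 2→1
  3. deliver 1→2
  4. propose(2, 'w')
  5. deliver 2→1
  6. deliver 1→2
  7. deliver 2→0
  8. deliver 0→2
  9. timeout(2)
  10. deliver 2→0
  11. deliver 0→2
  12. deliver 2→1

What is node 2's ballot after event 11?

after 1 — timeout(2): n2:cand/b5/[-]
after 2 — deliver 2→1: n1:foll/b5/[-]
after 3 — deliver 1→2: n2:lead/b5/[-]
after 4 — propose(2,'w'): ·
after 5 — deliver 2→1: n1:foll/b5/[w]
after 6 — deliver 1→2: n2:lead/b5/[w]
after 7 — deliver 2→0: n0:foll/b5/[-]
after 8 — deliver 0→2: ·
after 9 — timeout(2): n2:cand/b8/[w]
after 10 — deliver 2→0: n0:foll/b5/[w]
after 11 — deliver 0→2: ·

8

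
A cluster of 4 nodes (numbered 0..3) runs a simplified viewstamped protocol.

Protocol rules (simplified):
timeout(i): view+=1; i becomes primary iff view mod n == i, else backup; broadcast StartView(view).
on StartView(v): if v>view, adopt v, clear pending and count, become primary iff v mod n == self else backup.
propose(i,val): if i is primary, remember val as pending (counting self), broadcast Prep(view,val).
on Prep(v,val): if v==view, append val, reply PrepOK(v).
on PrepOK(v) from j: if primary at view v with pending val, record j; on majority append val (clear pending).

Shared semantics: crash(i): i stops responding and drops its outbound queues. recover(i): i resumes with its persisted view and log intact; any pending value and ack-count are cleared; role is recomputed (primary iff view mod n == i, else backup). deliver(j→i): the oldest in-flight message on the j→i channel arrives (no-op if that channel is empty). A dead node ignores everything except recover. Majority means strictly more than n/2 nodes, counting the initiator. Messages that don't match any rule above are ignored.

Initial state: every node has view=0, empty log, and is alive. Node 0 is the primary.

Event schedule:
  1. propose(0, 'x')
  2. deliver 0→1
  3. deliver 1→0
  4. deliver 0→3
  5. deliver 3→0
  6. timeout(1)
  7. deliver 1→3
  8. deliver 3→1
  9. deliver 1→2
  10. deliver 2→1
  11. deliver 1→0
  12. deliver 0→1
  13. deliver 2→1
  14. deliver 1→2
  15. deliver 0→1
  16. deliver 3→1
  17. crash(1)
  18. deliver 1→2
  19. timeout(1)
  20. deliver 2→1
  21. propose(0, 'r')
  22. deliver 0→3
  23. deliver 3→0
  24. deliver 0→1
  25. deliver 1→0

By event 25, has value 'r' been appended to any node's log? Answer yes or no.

no

e1 propose(0,'x'): ·
e2 deliver 0→1: 1[back,v=0,x]
e3 deliver 1→0: ·
e4 deliver 0→3: 3[back,v=0,x]
e5 deliver 3→0: 0[prim,v=0,x]
e6 timeout(1): 1[prim,v=1,x]
e7 deliver 1→3: 3[back,v=1,x]
e8 deliver 3→1: ·
e9 deliver 1→2: 2[back,v=1,-]
e10 deliver 2→1: ·
e11 deliver 1→0: 0[back,v=1,x]
e12 deliver 0→1: ·
e13 deliver 2→1: ·
e14 deliver 1→2: ·
e15 deliver 0→1: ·
e16 deliver 3→1: ·
e17 crash(1): 1[✗prim,v=1,x]
e18 deliver 1→2: ·
e19 timeout(1): ·
e20 deliver 2→1: ·
e21 propose(0,'r'): ·
e22 deliver 0→3: ·
e23 deliver 3→0: ·
e24 deliver 0→1: ·
e25 deliver 1→0: ·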